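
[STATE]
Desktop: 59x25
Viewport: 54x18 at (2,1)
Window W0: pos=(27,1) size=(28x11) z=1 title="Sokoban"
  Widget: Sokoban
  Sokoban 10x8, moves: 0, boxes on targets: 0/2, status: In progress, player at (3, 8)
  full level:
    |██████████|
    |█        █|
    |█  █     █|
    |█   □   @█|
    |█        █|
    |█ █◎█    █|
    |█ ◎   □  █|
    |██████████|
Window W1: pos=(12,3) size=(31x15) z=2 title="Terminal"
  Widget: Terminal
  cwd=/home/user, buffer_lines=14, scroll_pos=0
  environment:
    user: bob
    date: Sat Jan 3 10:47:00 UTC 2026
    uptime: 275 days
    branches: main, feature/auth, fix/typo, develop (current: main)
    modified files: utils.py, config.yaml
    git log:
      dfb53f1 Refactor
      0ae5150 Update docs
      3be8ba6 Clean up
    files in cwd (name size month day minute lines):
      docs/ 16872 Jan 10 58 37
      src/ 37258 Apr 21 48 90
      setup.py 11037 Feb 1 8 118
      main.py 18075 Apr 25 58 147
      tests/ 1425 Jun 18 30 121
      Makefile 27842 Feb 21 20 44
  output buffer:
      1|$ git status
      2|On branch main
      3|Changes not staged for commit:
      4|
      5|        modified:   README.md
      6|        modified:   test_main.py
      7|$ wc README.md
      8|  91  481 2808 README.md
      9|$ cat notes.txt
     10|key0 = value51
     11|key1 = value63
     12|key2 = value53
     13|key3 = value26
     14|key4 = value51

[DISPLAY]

                         ┏━━━━━━━━━━━━━━━━━━━━━━━━━━┓ 
                         ┃ Sokoban                  ┃ 
          ┏━━━━━━━━━━━━━━━━━━━━━━━━━━━━━┓───────────┨ 
          ┃ Terminal                    ┃           ┃ 
          ┠─────────────────────────────┨           ┃ 
          ┃$ git status                 ┃           ┃ 
          ┃On branch main               ┃           ┃ 
          ┃Changes not staged for commit┃           ┃ 
          ┃                             ┃           ┃ 
          ┃        modified:   README.md┃           ┃ 
          ┃        modified:   test_main┃━━━━━━━━━━━┛ 
          ┃$ wc README.md               ┃             
          ┃  91  481 2808 README.md     ┃             
          ┃$ cat notes.txt              ┃             
          ┃key0 = value51               ┃             
          ┃key1 = value63               ┃             
          ┗━━━━━━━━━━━━━━━━━━━━━━━━━━━━━┛             
                                                      


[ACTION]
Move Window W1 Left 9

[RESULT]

                         ┏━━━━━━━━━━━━━━━━━━━━━━━━━━┓ 
                         ┃ Sokoban                  ┃ 
 ┏━━━━━━━━━━━━━━━━━━━━━━━━━━━━━┓────────────────────┨ 
 ┃ Terminal                    ┃████                ┃ 
 ┠─────────────────────────────┨   █                ┃ 
 ┃$ git status                 ┃   █                ┃ 
 ┃On branch main               ┃  @█                ┃ 
 ┃Changes not staged for commit┃   █                ┃ 
 ┃                             ┃   █                ┃ 
 ┃        modified:   README.md┃□  █                ┃ 
 ┃        modified:   test_main┃━━━━━━━━━━━━━━━━━━━━┛ 
 ┃$ wc README.md               ┃                      
 ┃  91  481 2808 README.md     ┃                      
 ┃$ cat notes.txt              ┃                      
 ┃key0 = value51               ┃                      
 ┃key1 = value63               ┃                      
 ┗━━━━━━━━━━━━━━━━━━━━━━━━━━━━━┛                      
                                                      


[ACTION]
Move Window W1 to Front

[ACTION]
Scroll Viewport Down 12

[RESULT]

 ┃On branch main               ┃  @█                ┃ 
 ┃Changes not staged for commit┃   █                ┃ 
 ┃                             ┃   █                ┃ 
 ┃        modified:   README.md┃□  █                ┃ 
 ┃        modified:   test_main┃━━━━━━━━━━━━━━━━━━━━┛ 
 ┃$ wc README.md               ┃                      
 ┃  91  481 2808 README.md     ┃                      
 ┃$ cat notes.txt              ┃                      
 ┃key0 = value51               ┃                      
 ┃key1 = value63               ┃                      
 ┗━━━━━━━━━━━━━━━━━━━━━━━━━━━━━┛                      
                                                      
                                                      
                                                      
                                                      
                                                      
                                                      
                                                      


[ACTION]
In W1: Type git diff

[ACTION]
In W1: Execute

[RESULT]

 ┃key3 = value26               ┃  @█                ┃ 
 ┃key4 = value51               ┃   █                ┃ 
 ┃$ git diff                   ┃   █                ┃ 
 ┃diff --git a/main.py b/main.p┃□  █                ┃ 
 ┃--- a/main.py                ┃━━━━━━━━━━━━━━━━━━━━┛ 
 ┃+++ b/main.py                ┃                      
 ┃@@ -1,3 +1,4 @@              ┃                      
 ┃+# updated                   ┃                      
 ┃ import sys                  ┃                      
 ┃$ █                          ┃                      
 ┗━━━━━━━━━━━━━━━━━━━━━━━━━━━━━┛                      
                                                      
                                                      
                                                      
                                                      
                                                      
                                                      
                                                      


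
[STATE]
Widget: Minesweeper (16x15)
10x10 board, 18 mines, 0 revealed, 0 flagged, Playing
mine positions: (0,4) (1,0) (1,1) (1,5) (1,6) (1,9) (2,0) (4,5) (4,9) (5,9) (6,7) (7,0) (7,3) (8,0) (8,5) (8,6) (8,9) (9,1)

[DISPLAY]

■■■■■■■■■■      
■■■■■■■■■■      
■■■■■■■■■■      
■■■■■■■■■■      
■■■■■■■■■■      
■■■■■■■■■■      
■■■■■■■■■■      
■■■■■■■■■■      
■■■■■■■■■■      
■■■■■■■■■■      
                
                
                
                
                


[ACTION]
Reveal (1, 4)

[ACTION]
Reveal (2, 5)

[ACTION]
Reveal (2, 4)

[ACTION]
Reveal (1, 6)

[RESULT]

■■■■✹■■■■■      
✹✹■■2✹✹■■✹      
✹■■■12■■■■      
■■■■■■■■■■      
■■■■■✹■■■✹      
■■■■■■■■■✹      
■■■■■■■✹■■      
✹■■✹■■■■■■      
✹■■■■✹✹■■✹      
■✹■■■■■■■■      
                
                
                
                
                


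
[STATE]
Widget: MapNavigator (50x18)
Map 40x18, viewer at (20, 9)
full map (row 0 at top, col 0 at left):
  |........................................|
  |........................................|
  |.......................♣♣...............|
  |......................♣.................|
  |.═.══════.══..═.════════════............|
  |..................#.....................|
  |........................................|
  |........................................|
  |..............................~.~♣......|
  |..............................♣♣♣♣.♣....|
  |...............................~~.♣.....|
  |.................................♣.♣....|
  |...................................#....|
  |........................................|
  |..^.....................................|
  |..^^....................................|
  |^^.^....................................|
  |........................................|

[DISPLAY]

     ........................................     
     ........................................     
     .......................♣♣...............     
     ......................♣.................     
     .═.══════.══..═.════════════............     
     ..................#.....................     
     ........................................     
     ........................................     
     ..............................~.~♣......     
     ....................@.........♣♣♣♣.♣....     
     ...............................~~.♣.....     
     .................................♣.♣....     
     ...................................#....     
     ........................................     
     ..^.....................................     
     ..^^....................................     
     ^^.^....................................     
     ........................................     


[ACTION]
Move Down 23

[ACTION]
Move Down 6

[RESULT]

     ..............................~.~♣......     
     ..............................♣♣♣♣.♣....     
     ...............................~~.♣.....     
     .................................♣.♣....     
     ...................................#....     
     ........................................     
     ..^.....................................     
     ..^^....................................     
     ^^.^....................................     
     ....................@...................     
                                                  
                                                  
                                                  
                                                  
                                                  
                                                  
                                                  
                                                  


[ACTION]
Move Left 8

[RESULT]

             ..............................~.~♣...
             ..............................♣♣♣♣.♣.
             ...............................~~.♣..
             .................................♣.♣.
             ...................................#.
             .....................................
             ..^..................................
             ..^^.................................
             ^^.^.................................
             ............@........................
                                                  
                                                  
                                                  
                                                  
                                                  
                                                  
                                                  
                                                  


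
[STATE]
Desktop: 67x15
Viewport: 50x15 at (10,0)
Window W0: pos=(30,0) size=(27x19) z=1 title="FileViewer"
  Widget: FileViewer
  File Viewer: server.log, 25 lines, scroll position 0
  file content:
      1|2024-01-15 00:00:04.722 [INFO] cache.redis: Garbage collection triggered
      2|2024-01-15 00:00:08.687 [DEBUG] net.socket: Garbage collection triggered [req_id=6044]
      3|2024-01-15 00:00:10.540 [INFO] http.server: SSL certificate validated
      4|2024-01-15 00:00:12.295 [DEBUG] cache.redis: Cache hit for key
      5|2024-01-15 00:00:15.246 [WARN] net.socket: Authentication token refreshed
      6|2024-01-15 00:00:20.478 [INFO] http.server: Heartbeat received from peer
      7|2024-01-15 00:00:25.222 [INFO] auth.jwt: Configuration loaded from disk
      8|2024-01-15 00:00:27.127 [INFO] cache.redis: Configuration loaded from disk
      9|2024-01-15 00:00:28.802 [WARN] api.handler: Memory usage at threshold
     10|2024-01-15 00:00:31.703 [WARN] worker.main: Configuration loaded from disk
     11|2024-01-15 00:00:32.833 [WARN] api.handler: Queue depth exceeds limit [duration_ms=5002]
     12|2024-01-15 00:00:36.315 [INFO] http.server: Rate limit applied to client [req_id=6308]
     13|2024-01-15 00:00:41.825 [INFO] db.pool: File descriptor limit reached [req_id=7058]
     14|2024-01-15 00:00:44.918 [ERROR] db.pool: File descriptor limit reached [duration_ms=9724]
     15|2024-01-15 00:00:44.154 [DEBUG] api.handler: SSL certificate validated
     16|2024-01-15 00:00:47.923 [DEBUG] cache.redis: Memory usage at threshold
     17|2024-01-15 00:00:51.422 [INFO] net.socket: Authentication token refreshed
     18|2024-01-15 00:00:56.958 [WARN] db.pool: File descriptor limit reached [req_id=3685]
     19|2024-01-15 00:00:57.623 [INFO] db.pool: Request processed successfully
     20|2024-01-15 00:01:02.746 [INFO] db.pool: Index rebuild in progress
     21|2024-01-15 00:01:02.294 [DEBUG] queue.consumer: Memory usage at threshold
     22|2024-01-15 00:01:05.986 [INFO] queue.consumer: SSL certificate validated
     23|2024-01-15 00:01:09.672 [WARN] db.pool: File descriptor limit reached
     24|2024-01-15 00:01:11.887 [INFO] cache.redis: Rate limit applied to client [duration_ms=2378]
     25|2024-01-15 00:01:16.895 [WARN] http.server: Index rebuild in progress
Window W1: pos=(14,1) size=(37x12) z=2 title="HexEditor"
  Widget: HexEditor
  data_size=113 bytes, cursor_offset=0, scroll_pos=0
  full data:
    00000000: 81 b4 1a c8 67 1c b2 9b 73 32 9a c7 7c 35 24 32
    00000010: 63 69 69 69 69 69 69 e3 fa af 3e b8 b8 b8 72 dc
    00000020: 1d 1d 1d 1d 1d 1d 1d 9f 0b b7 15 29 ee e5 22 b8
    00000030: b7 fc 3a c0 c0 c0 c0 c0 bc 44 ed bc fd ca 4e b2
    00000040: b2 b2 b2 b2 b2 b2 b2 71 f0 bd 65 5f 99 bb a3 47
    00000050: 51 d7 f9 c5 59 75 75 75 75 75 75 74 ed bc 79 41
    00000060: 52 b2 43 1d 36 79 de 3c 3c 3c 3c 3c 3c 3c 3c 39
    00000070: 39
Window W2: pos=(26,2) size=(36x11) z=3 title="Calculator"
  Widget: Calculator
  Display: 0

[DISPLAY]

                    ┏━━━━━━━━━━━━━━━━━━━━━━━━━┓   
    ┏━━━━━━━━━━━━━━━━━━━━━━━━━━━━━━━━━━━┓     ┃   
    ┃ HexEditor ┏━━━━━━━━━━━━━━━━━━━━━━━━━━━━━━━━━
    ┠───────────┃ Calculator                      
    ┃00000000  8┠─────────────────────────────────
    ┃00000010  6┃                                 
    ┃00000020  1┃┌───┬───┬───┬───┐                
    ┃00000030  b┃│ 7 │ 8 │ 9 │ ÷ │                
    ┃00000040  b┃├───┼───┼───┼───┤                
    ┃00000050  5┃│ 4 │ 5 │ 6 │ × │                
    ┃00000060  5┃├───┼───┼───┼───┤                
    ┃00000070  3┃│ 1 │ 2 │ 3 │ - │                
    ┗━━━━━━━━━━━┗━━━━━━━━━━━━━━━━━━━━━━━━━━━━━━━━━
                    ┃2024-01-15 00:00:32.833 ░┃   
                    ┃2024-01-15 00:00:36.315 ░┃   


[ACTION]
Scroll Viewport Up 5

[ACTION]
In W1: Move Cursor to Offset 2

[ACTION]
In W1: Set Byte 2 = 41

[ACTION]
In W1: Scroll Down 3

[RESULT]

                    ┏━━━━━━━━━━━━━━━━━━━━━━━━━┓   
    ┏━━━━━━━━━━━━━━━━━━━━━━━━━━━━━━━━━━━┓     ┃   
    ┃ HexEditor ┏━━━━━━━━━━━━━━━━━━━━━━━━━━━━━━━━━
    ┠───────────┃ Calculator                      
    ┃00000030  b┠─────────────────────────────────
    ┃00000040  b┃                                 
    ┃00000050  5┃┌───┬───┬───┬───┐                
    ┃00000060  5┃│ 7 │ 8 │ 9 │ ÷ │                
    ┃00000070  3┃├───┼───┼───┼───┤                
    ┃           ┃│ 4 │ 5 │ 6 │ × │                
    ┃           ┃├───┼───┼───┼───┤                
    ┃           ┃│ 1 │ 2 │ 3 │ - │                
    ┗━━━━━━━━━━━┗━━━━━━━━━━━━━━━━━━━━━━━━━━━━━━━━━
                    ┃2024-01-15 00:00:32.833 ░┃   
                    ┃2024-01-15 00:00:36.315 ░┃   


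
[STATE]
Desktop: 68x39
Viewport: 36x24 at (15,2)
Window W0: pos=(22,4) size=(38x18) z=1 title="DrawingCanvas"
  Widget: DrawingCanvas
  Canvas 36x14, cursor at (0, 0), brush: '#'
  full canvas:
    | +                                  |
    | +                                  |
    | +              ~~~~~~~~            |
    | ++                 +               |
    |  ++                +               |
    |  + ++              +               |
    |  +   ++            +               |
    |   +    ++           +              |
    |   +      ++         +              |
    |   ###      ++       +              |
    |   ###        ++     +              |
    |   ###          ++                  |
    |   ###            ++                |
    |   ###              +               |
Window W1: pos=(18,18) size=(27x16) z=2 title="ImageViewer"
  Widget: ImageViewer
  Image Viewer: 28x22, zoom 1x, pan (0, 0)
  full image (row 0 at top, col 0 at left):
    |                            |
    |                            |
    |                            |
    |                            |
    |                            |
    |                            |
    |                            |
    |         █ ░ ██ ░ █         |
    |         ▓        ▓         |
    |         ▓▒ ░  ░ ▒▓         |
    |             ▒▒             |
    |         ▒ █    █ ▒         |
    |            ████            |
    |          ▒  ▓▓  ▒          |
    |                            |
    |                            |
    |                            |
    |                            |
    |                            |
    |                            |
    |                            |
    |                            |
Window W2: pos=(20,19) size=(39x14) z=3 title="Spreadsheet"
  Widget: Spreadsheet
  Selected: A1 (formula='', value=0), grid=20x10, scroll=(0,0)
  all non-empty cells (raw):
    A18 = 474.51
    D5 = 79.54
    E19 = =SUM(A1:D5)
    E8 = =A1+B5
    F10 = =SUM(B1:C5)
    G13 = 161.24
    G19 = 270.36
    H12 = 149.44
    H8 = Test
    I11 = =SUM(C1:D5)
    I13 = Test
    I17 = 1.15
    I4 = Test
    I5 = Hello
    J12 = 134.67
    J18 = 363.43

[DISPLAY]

                                    
                                    
       ┏━━━━━━━━━━━━━━━━━━━━━━━━━━━━
       ┃ DrawingCanvas              
       ┠────────────────────────────
       ┃++                          
       ┃ +                          
       ┃ +              ~~~~~~~~    
       ┃ ++                 +       
       ┃  ++                +       
       ┃  + ++              +       
       ┃  +   ++            +       
       ┃   +    ++           +      
       ┃   +      ++         +      
       ┃   ###      ++       +      
       ┃   ###        ++     +      
   ┏━━━━━━━━━━━━━━━━━━━━━━━━━┓      
   ┃ ┏━━━━━━━━━━━━━━━━━━━━━━━━━━━━━━
   ┠─┃ Spreadsheet                  
   ┃ ┠──────────────────────────────
   ┃ ┃A1:                           
   ┃ ┃       A       B       C      
   ┃ ┃------------------------------
   ┃ ┃  1      [0]       0       0  


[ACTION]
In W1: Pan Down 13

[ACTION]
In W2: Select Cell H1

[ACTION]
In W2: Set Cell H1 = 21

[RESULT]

                                    
                                    
       ┏━━━━━━━━━━━━━━━━━━━━━━━━━━━━
       ┃ DrawingCanvas              
       ┠────────────────────────────
       ┃++                          
       ┃ +                          
       ┃ +              ~~~~~~~~    
       ┃ ++                 +       
       ┃  ++                +       
       ┃  + ++              +       
       ┃  +   ++            +       
       ┃   +    ++           +      
       ┃   +      ++         +      
       ┃   ###      ++       +      
       ┃   ###        ++     +      
   ┏━━━━━━━━━━━━━━━━━━━━━━━━━┓      
   ┃ ┏━━━━━━━━━━━━━━━━━━━━━━━━━━━━━━
   ┠─┃ Spreadsheet                  
   ┃ ┠──────────────────────────────
   ┃ ┃H1: 21                        
   ┃ ┃       A       B       C      
   ┃ ┃------------------------------
   ┃ ┃  1        0       0       0  


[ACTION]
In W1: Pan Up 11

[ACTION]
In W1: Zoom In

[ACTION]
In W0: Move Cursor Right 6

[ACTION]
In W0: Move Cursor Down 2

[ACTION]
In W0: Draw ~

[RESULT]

                                    
                                    
       ┏━━━━━━━━━━━━━━━━━━━━━━━━━━━━
       ┃ DrawingCanvas              
       ┠────────────────────────────
       ┃ +                          
       ┃ +                          
       ┃ +    ~         ~~~~~~~~    
       ┃ ++                 +       
       ┃  ++                +       
       ┃  + ++              +       
       ┃  +   ++            +       
       ┃   +    ++           +      
       ┃   +      ++         +      
       ┃   ###      ++       +      
       ┃   ###        ++     +      
   ┏━━━━━━━━━━━━━━━━━━━━━━━━━┓      
   ┃ ┏━━━━━━━━━━━━━━━━━━━━━━━━━━━━━━
   ┠─┃ Spreadsheet                  
   ┃ ┠──────────────────────────────
   ┃ ┃H1: 21                        
   ┃ ┃       A       B       C      
   ┃ ┃------------------------------
   ┃ ┃  1        0       0       0  


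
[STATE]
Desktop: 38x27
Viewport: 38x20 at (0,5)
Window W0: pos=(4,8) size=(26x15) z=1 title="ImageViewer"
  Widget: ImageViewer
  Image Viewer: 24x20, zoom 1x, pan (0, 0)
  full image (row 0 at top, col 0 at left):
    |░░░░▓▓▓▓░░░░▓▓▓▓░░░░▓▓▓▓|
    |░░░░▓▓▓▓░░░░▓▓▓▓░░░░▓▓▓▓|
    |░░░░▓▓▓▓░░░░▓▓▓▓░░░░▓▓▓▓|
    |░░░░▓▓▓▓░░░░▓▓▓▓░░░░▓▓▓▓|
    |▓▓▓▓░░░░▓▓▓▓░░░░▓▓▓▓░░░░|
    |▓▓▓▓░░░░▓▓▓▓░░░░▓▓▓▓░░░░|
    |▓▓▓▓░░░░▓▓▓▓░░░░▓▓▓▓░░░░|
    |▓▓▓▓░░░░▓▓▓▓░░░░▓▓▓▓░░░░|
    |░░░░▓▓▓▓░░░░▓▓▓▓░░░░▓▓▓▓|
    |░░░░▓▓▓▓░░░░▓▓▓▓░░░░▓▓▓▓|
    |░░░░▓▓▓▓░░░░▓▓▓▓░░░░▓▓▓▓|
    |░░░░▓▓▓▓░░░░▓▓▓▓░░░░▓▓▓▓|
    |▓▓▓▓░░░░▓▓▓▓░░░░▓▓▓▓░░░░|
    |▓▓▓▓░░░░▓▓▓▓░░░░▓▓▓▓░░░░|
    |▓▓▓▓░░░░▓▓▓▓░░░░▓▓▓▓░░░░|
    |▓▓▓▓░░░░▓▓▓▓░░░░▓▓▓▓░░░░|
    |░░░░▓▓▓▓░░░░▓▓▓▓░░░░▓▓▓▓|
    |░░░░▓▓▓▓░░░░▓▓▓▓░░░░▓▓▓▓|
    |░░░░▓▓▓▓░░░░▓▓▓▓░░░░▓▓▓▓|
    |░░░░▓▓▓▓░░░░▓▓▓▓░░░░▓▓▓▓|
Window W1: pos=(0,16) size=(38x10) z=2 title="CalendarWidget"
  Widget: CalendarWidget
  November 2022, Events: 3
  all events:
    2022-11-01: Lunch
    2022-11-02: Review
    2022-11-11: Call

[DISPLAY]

                                      
                                      
                                      
    ┏━━━━━━━━━━━━━━━━━━━━━━━━┓        
    ┃ ImageViewer            ┃        
    ┠────────────────────────┨        
    ┃░░░░▓▓▓▓░░░░▓▓▓▓░░░░▓▓▓▓┃        
    ┃░░░░▓▓▓▓░░░░▓▓▓▓░░░░▓▓▓▓┃        
    ┃░░░░▓▓▓▓░░░░▓▓▓▓░░░░▓▓▓▓┃        
    ┃░░░░▓▓▓▓░░░░▓▓▓▓░░░░▓▓▓▓┃        
    ┃▓▓▓▓░░░░▓▓▓▓░░░░▓▓▓▓░░░░┃        
┏━━━━━━━━━━━━━━━━━━━━━━━━━━━━━━━━━━━━┓
┃ CalendarWidget                     ┃
┠────────────────────────────────────┨
┃           November 2022            ┃
┃Mo Tu We Th Fr Sa Su                ┃
┃    1*  2*  3  4  5  6              ┃
┃ 7  8  9 10 11* 12 13               ┃
┃14 15 16 17 18 19 20                ┃
┃21 22 23 24 25 26 27                ┃


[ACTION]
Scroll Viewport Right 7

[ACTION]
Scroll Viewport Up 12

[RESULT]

                                      
                                      
                                      
                                      
                                      
                                      
                                      
                                      
    ┏━━━━━━━━━━━━━━━━━━━━━━━━┓        
    ┃ ImageViewer            ┃        
    ┠────────────────────────┨        
    ┃░░░░▓▓▓▓░░░░▓▓▓▓░░░░▓▓▓▓┃        
    ┃░░░░▓▓▓▓░░░░▓▓▓▓░░░░▓▓▓▓┃        
    ┃░░░░▓▓▓▓░░░░▓▓▓▓░░░░▓▓▓▓┃        
    ┃░░░░▓▓▓▓░░░░▓▓▓▓░░░░▓▓▓▓┃        
    ┃▓▓▓▓░░░░▓▓▓▓░░░░▓▓▓▓░░░░┃        
┏━━━━━━━━━━━━━━━━━━━━━━━━━━━━━━━━━━━━┓
┃ CalendarWidget                     ┃
┠────────────────────────────────────┨
┃           November 2022            ┃


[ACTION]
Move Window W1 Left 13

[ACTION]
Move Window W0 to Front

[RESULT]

                                      
                                      
                                      
                                      
                                      
                                      
                                      
                                      
    ┏━━━━━━━━━━━━━━━━━━━━━━━━┓        
    ┃ ImageViewer            ┃        
    ┠────────────────────────┨        
    ┃░░░░▓▓▓▓░░░░▓▓▓▓░░░░▓▓▓▓┃        
    ┃░░░░▓▓▓▓░░░░▓▓▓▓░░░░▓▓▓▓┃        
    ┃░░░░▓▓▓▓░░░░▓▓▓▓░░░░▓▓▓▓┃        
    ┃░░░░▓▓▓▓░░░░▓▓▓▓░░░░▓▓▓▓┃        
    ┃▓▓▓▓░░░░▓▓▓▓░░░░▓▓▓▓░░░░┃        
┏━━━┃▓▓▓▓░░░░▓▓▓▓░░░░▓▓▓▓░░░░┃━━━━━━━┓
┃ Ca┃▓▓▓▓░░░░▓▓▓▓░░░░▓▓▓▓░░░░┃       ┃
┠───┃▓▓▓▓░░░░▓▓▓▓░░░░▓▓▓▓░░░░┃───────┨
┃   ┃░░░░▓▓▓▓░░░░▓▓▓▓░░░░▓▓▓▓┃       ┃


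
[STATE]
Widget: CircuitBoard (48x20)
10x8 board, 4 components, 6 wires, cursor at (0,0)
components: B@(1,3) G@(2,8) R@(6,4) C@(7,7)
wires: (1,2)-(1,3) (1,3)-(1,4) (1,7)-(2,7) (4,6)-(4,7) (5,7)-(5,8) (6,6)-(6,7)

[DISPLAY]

   0 1 2 3 4 5 6 7 8 9                          
0  [.]                                          
                                                
1           · ─ B ─ ·           ·               
                                │               
2                               ·   G           
                                                
3                                               
                                                
4                           · ─ ·               
                                                
5                               · ─ ·           
                                                
6                   R       · ─ ·               
                                                
7                               C               
Cursor: (0,0)                                   
                                                
                                                
                                                


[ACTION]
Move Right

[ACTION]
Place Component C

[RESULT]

   0 1 2 3 4 5 6 7 8 9                          
0      [C]                                      
                                                
1           · ─ B ─ ·           ·               
                                │               
2                               ·   G           
                                                
3                                               
                                                
4                           · ─ ·               
                                                
5                               · ─ ·           
                                                
6                   R       · ─ ·               
                                                
7                               C               
Cursor: (0,1)                                   
                                                
                                                
                                                


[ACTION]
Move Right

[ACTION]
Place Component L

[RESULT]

   0 1 2 3 4 5 6 7 8 9                          
0       C  [L]                                  
                                                
1           · ─ B ─ ·           ·               
                                │               
2                               ·   G           
                                                
3                                               
                                                
4                           · ─ ·               
                                                
5                               · ─ ·           
                                                
6                   R       · ─ ·               
                                                
7                               C               
Cursor: (0,2)                                   
                                                
                                                
                                                


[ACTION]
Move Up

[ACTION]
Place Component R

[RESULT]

   0 1 2 3 4 5 6 7 8 9                          
0       C  [R]                                  
                                                
1           · ─ B ─ ·           ·               
                                │               
2                               ·   G           
                                                
3                                               
                                                
4                           · ─ ·               
                                                
5                               · ─ ·           
                                                
6                   R       · ─ ·               
                                                
7                               C               
Cursor: (0,2)                                   
                                                
                                                
                                                


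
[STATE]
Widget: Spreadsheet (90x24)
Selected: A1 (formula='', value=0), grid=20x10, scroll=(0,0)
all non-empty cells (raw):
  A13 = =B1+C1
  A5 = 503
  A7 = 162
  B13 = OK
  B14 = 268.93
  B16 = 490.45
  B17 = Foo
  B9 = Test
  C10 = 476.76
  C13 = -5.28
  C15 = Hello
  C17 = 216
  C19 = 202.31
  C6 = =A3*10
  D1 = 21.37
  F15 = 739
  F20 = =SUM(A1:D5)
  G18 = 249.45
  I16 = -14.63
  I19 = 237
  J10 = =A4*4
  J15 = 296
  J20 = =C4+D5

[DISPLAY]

A1:                                                                                       
       A       B       C       D       E       F       G       H       I       J          
------------------------------------------------------------------------------------------
  1      [0]       0       0   21.37       0       0       0       0       0       0      
  2        0       0       0       0       0       0       0       0       0       0      
  3        0       0       0       0       0       0       0       0       0       0      
  4        0       0       0       0       0       0       0       0       0       0      
  5      503       0       0       0       0       0       0       0       0       0      
  6        0       0       0       0       0       0       0       0       0       0      
  7      162       0       0       0       0       0       0       0       0       0      
  8        0       0       0       0       0       0       0       0       0       0      
  9        0Test           0       0       0       0       0       0       0       0      
 10        0       0  476.76       0       0       0       0       0       0       0      
 11        0       0       0       0       0       0       0       0       0       0      
 12        0       0       0       0       0       0       0       0       0       0      
 13        0OK         -5.28       0       0       0       0       0       0       0      
 14        0  268.93       0       0       0       0       0       0       0       0      
 15        0       0Hello          0       0     739       0       0       0     296      
 16        0  490.45       0       0       0       0       0       0  -14.63       0      
 17        0Foo          216       0       0       0       0       0       0       0      
 18        0       0       0       0       0       0  249.45       0       0       0      
 19        0       0  202.31       0       0       0       0       0     237       0      
 20        0       0       0       0       0  524.37       0       0       0       0      
                                                                                          


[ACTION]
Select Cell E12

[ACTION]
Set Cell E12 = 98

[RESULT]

E12: 98                                                                                   
       A       B       C       D       E       F       G       H       I       J          
------------------------------------------------------------------------------------------
  1        0       0       0   21.37       0       0       0       0       0       0      
  2        0       0       0       0       0       0       0       0       0       0      
  3        0       0       0       0       0       0       0       0       0       0      
  4        0       0       0       0       0       0       0       0       0       0      
  5      503       0       0       0       0       0       0       0       0       0      
  6        0       0       0       0       0       0       0       0       0       0      
  7      162       0       0       0       0       0       0       0       0       0      
  8        0       0       0       0       0       0       0       0       0       0      
  9        0Test           0       0       0       0       0       0       0       0      
 10        0       0  476.76       0       0       0       0       0       0       0      
 11        0       0       0       0       0       0       0       0       0       0      
 12        0       0       0       0    [98]       0       0       0       0       0      
 13        0OK         -5.28       0       0       0       0       0       0       0      
 14        0  268.93       0       0       0       0       0       0       0       0      
 15        0       0Hello          0       0     739       0       0       0     296      
 16        0  490.45       0       0       0       0       0       0  -14.63       0      
 17        0Foo          216       0       0       0       0       0       0       0      
 18        0       0       0       0       0       0  249.45       0       0       0      
 19        0       0  202.31       0       0       0       0       0     237       0      
 20        0       0       0       0       0  524.37       0       0       0       0      
                                                                                          


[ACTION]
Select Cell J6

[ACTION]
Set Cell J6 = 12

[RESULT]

J6: 12                                                                                    
       A       B       C       D       E       F       G       H       I       J          
------------------------------------------------------------------------------------------
  1        0       0       0   21.37       0       0       0       0       0       0      
  2        0       0       0       0       0       0       0       0       0       0      
  3        0       0       0       0       0       0       0       0       0       0      
  4        0       0       0       0       0       0       0       0       0       0      
  5      503       0       0       0       0       0       0       0       0       0      
  6        0       0       0       0       0       0       0       0       0    [12]      
  7      162       0       0       0       0       0       0       0       0       0      
  8        0       0       0       0       0       0       0       0       0       0      
  9        0Test           0       0       0       0       0       0       0       0      
 10        0       0  476.76       0       0       0       0       0       0       0      
 11        0       0       0       0       0       0       0       0       0       0      
 12        0       0       0       0      98       0       0       0       0       0      
 13        0OK         -5.28       0       0       0       0       0       0       0      
 14        0  268.93       0       0       0       0       0       0       0       0      
 15        0       0Hello          0       0     739       0       0       0     296      
 16        0  490.45       0       0       0       0       0       0  -14.63       0      
 17        0Foo          216       0       0       0       0       0       0       0      
 18        0       0       0       0       0       0  249.45       0       0       0      
 19        0       0  202.31       0       0       0       0       0     237       0      
 20        0       0       0       0       0  524.37       0       0       0       0      
                                                                                          
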